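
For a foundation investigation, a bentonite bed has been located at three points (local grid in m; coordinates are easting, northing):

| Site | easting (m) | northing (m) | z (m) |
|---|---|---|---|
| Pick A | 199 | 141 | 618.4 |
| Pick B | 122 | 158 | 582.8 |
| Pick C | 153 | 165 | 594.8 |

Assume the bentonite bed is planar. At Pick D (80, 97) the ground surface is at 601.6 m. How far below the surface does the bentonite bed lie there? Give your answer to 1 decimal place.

Let the plane be z = a·easting + b·northing + c.
Pick B−Pick A: −77a + 17b = −35.6;  Pick C−Pick A: −46a + 24b = −23.6.
Solving gives a = 0.42514, b = −0.16848.
Then c = 618.4 − a·199 − b·141 = 557.55.
At (80, 97): z_contact = 34.01 − 16.34 + 557.55 = 575.22 m.
Depth below ground = 601.6 − 575.22 = 26.4 m.

26.4 m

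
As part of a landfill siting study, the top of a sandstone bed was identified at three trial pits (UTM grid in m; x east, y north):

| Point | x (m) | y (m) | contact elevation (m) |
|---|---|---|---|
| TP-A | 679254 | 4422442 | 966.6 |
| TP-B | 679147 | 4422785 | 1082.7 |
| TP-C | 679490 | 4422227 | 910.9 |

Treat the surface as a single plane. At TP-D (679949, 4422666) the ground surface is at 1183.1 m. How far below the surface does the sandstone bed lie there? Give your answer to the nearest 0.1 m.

63.4 m

Let the plane be z = a·x + b·y + c.
TP-B−TP-A: −107a + 343b = 116.1;  TP-C−TP-A: 236a − 215b = −55.7.
Solving gives a = 0.101071743, b = 0.370013634.
Then c = 966.6 − a·679254 − b·4422442 = −1704050.62.
At (679949, 4422666): z_contact = 68723.63 + 1636446.72 − 1704050.62 = 1119.73 m.
Depth below ground = 1183.1 − 1119.73 = 63.4 m.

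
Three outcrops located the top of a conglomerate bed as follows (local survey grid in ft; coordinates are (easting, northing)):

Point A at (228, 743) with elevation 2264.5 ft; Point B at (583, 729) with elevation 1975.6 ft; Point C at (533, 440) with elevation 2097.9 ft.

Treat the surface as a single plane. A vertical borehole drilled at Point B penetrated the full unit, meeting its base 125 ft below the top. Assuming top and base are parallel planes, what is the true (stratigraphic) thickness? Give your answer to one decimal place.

94.2 ft

Let the plane be z = a·E + b·N + c.
Point B−Point A: 355a − 14b = −288.9;  Point C−Point A: 305a − 303b = −166.6.
Solving gives a = −0.82486, b = −0.28047.
|∇z| = √(a²+b²) = 0.87124, so dip δ = arctan(0.87124) = 41.06°.
True thickness = vertical thickness × cos δ = 125 × cos 41.06° = 94.2 ft.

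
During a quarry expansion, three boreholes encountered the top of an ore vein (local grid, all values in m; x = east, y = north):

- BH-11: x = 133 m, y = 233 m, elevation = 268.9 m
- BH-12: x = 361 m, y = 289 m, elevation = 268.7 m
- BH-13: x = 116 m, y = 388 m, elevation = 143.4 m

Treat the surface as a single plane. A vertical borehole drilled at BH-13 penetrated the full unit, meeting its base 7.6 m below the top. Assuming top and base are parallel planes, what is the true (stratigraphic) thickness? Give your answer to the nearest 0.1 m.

5.9 m

Two edge vectors: BH-11→BH-12 = (228, 56, -0.2), BH-11→BH-13 = (-17, 155, -125.5).
Normal n = (BH-11→BH-12) × (BH-11→BH-13) = (-6997, 28617.4, 36292).
So ∂z/∂x = −n_x/n_z = 0.19280 and ∂z/∂y = −n_y/n_z = −0.78853.
|∇z| = √(a²+b²) = 0.81176, so dip δ = arctan(0.81176) = 39.07°.
True thickness = vertical thickness × cos δ = 7.6 × cos 39.07° = 5.9 m.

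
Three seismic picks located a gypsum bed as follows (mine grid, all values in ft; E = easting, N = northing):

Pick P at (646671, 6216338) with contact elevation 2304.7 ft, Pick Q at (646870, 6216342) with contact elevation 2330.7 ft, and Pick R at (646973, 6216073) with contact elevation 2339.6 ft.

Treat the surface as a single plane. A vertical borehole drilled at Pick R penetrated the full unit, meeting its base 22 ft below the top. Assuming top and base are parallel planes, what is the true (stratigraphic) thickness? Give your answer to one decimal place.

21.8 ft

Two edge vectors: Pick P→Pick Q = (199, 4, 26), Pick P→Pick R = (302, -265, 34.9).
Normal n = (Pick P→Pick Q) × (Pick P→Pick R) = (7029.6, 906.9, -53943).
So ∂z/∂E = −n_x/n_z = 0.13032 and ∂z/∂N = −n_y/n_z = 0.01681.
|∇z| = √(a²+b²) = 0.13140, so dip δ = arctan(0.13140) = 7.49°.
True thickness = vertical thickness × cos δ = 22 × cos 7.49° = 21.8 ft.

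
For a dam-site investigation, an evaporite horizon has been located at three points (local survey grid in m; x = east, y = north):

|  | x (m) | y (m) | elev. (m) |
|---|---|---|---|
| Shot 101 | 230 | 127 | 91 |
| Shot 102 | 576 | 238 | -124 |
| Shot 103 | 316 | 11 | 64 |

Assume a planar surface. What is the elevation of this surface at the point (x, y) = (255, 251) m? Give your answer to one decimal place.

Let the plane be z = a·x + b·y + c.
Shot 102−Shot 101: 346a + 111b = −215;  Shot 103−Shot 101: 86a − 116b = −27.
Solving gives a = −0.56232, b = −0.18413.
Then c = 91 − a·230 − b·127 = 243.72.
At (255, 251): z = −143.4 − 46.2 + 243.72 = 54.1 m.

54.1 m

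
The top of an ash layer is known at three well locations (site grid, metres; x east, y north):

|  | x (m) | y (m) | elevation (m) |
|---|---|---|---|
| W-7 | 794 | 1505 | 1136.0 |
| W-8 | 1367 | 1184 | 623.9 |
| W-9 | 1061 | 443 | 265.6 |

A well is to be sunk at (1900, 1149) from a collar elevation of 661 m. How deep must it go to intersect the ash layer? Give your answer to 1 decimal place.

330.9 m

Let the plane be z = a·x + b·y + c.
W-8−W-7: 573a − 321b = −512.1;  W-9−W-7: 267a − 1062b = −870.4.
Solving gives a = −0.505819, b = 0.692416.
Then c = 1136 − a·794 − b·1505 = 495.53.
At (1900, 1149): z_contact = −961.06 + 795.59 + 495.53 = 330.06 m.
Depth below ground = 661 − 330.06 = 330.9 m.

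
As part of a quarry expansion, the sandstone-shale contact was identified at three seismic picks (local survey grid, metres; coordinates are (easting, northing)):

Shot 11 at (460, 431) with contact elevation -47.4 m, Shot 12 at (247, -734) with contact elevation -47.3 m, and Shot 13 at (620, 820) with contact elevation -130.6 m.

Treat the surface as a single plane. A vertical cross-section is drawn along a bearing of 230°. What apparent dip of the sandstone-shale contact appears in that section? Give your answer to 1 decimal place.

31.3°

Let the plane be z = a·E + b·N + c.
Shot 12−Shot 11: −213a − 1165b = 0.1;  Shot 13−Shot 11: 160a + 389b = −83.2.
Solving gives a = −0.93574, b = 0.17100.
Unit vector along 230° is (sin 230°, cos 230°) = (-0.7660, -0.6428).
Slope in that direction = a·(-0.7660) + b·(-0.6428) = 0.60690.
Apparent dip = arctan|0.60690| = 31.3° (true dip is 43.6°, so apparent ≤ true as expected).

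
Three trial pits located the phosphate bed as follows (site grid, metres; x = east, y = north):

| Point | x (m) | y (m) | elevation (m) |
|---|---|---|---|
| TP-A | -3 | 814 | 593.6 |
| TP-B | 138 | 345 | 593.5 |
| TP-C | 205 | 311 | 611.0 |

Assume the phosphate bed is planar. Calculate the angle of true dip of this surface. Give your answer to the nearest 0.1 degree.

17.9°

Let the plane be z = a·x + b·y + c.
TP-B−TP-A: 141a − 469b = −0.1;  TP-C−TP-A: 208a − 503b = 17.4.
Solving gives a = 0.30834, b = 0.09291.
Gradient magnitude |∇z| = √(a² + b²) = √(0.09508 + 0.00863) = 0.32204.
True dip = arctan(0.32204) = 17.9°, dipping toward WSW (azimuth ≈ 253°).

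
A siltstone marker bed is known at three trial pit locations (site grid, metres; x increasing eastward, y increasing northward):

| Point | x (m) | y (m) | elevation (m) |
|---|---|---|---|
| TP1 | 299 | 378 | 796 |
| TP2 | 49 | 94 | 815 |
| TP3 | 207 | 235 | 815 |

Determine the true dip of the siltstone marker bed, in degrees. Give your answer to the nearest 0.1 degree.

22.7°

Two edge vectors: TP1→TP2 = (-250, -284, 19), TP1→TP3 = (-92, -143, 19).
Normal n = (TP1→TP2) × (TP1→TP3) = (-2679, 3002, 9622).
So ∂z/∂x = −n_x/n_z = 0.27842 and ∂z/∂y = −n_y/n_z = −0.31199.
Gradient magnitude |∇z| = √(a² + b²) = √(0.07752 + 0.09734) = 0.41816.
True dip = arctan(0.41816) = 22.7°, dipping toward NW (azimuth ≈ 318°).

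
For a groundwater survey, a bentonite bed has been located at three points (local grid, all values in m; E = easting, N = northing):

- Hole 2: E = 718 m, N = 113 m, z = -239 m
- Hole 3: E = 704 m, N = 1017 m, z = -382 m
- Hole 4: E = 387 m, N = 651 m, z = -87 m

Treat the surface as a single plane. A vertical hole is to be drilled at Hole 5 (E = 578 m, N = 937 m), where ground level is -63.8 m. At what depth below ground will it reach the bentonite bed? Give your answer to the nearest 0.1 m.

Let the plane be z = a·E + b·N + c.
Hole 3−Hole 2: −14a + 904b = −143;  Hole 4−Hole 2: −331a + 538b = 152.
Solving gives a = −0.734823, b = −0.169566.
Then c = -239 − a·718 − b·113 = 307.76.
At (578, 937): z_contact = −424.73 − 158.88 + 307.76 = -275.85 m.
Depth below ground = -63.8 − (-275.85) = 212.0 m.

212.0 m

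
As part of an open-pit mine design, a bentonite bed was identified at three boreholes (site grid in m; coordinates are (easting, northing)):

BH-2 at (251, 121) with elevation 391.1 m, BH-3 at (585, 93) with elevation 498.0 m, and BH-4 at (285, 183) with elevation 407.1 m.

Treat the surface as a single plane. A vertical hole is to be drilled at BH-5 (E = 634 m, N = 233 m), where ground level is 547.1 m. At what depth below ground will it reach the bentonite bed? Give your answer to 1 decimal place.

Let the plane be z = a·E + b·N + c.
BH-3−BH-2: 334a − 28b = 106.9;  BH-4−BH-2: 34a + 62b = 16.
Solving gives a = 0.32668, b = 0.07892.
Then c = 391.1 − a·251 − b·121 = 299.56.
At (634, 233): z_contact = 207.11 + 18.39 + 299.56 = 525.06 m.
Depth below ground = 547.1 − 525.06 = 22.0 m.

22.0 m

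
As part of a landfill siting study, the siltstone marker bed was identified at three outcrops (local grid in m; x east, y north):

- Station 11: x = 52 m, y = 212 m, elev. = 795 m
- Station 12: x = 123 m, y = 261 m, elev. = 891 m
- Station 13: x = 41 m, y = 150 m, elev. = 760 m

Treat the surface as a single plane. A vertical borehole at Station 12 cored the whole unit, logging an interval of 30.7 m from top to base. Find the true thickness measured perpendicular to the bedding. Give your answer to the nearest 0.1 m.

20.1 m

Let the plane be z = a·x + b·y + c.
Station 12−Station 11: 71a + 49b = 96;  Station 13−Station 11: −11a − 62b = −35.
Solving gives a = 1.09682, b = 0.36992.
|∇z| = √(a²+b²) = 1.15752, so dip δ = arctan(1.15752) = 49.18°.
True thickness = vertical thickness × cos δ = 30.7 × cos 49.18° = 20.1 m.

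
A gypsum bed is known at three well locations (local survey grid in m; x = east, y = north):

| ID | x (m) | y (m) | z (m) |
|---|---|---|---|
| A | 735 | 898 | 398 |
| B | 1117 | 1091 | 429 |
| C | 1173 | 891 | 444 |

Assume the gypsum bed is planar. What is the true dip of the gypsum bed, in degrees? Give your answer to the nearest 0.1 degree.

Two edge vectors: A→B = (382, 193, 31), A→C = (438, -7, 46).
Normal n = (A→B) × (A→C) = (9095, -3994, -87208).
So ∂z/∂x = −n_x/n_z = 0.10429 and ∂z/∂y = −n_y/n_z = −0.04580.
Gradient magnitude |∇z| = √(a² + b²) = √(0.01088 + 0.00210) = 0.11390.
True dip = arctan(0.11390) = 6.5°, dipping toward WNW (azimuth ≈ 294°).

6.5°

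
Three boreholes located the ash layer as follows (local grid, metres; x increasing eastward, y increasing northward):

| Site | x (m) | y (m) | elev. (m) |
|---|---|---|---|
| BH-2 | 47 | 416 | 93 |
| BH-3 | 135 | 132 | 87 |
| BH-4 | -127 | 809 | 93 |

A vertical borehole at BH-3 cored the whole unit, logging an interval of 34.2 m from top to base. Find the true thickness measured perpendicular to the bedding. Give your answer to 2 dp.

33.69 m

Two edge vectors: BH-2→BH-3 = (88, -284, -6), BH-2→BH-4 = (-174, 393, 0).
Normal n = (BH-2→BH-3) × (BH-2→BH-4) = (2358, 1044, -14832).
So ∂z/∂x = −n_x/n_z = 0.15898 and ∂z/∂y = −n_y/n_z = 0.07039.
|∇z| = √(a²+b²) = 0.17387, so dip δ = arctan(0.17387) = 9.86°.
True thickness = vertical thickness × cos δ = 34.2 × cos 9.86° = 33.69 m.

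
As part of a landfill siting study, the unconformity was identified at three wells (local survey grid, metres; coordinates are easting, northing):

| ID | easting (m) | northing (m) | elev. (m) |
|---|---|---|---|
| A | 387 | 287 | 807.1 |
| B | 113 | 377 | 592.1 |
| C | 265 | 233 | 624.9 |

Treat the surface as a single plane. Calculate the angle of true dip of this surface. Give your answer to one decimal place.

Two edge vectors: A→B = (-274, 90, -215), A→C = (-122, -54, -182.2).
Normal n = (A→B) × (A→C) = (-28008, -23692.8, 25776).
So ∂z/∂easting = −n_x/n_z = 1.08659 and ∂z/∂northing = −n_y/n_z = 0.91918.
Gradient magnitude |∇z| = √(a² + b²) = √(1.18068 + 0.84489) = 1.42323.
True dip = arctan(1.42323) = 54.9°, dipping toward SW (azimuth ≈ 230°).

54.9°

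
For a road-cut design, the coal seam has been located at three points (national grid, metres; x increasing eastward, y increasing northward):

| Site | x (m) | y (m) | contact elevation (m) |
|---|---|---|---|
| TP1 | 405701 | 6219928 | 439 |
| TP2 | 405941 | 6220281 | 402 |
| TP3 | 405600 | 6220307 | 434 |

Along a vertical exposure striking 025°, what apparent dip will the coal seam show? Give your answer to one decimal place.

4.4°

Let the plane be z = a·x + b·y + c.
TP2−TP1: 240a + 353b = −37;  TP3−TP1: −101a + 379b = −5.
Solving gives a = −0.09681, b = −0.03899.
Unit vector along 025° is (sin 25°, cos 25°) = (0.4226, 0.9063).
Slope in that direction = a·(0.4226) + b·(0.9063) = −0.07626.
Apparent dip = arctan|0.07626| = 4.4° (true dip is 6.0°, so apparent ≤ true as expected).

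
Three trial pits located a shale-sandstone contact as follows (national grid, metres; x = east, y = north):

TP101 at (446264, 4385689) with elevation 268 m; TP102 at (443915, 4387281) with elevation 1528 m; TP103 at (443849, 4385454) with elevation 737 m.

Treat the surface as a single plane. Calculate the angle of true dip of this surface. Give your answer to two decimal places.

Let the plane be z = a·x + b·y + c.
TP102−TP101: −2349a + 1592b = 1260;  TP103−TP101: −2415a − 235b = 469.
Solving gives a = −0.23717, b = 0.44152.
Gradient magnitude |∇z| = √(a² + b²) = √(0.05625 + 0.19494) = 0.50118.
True dip = arctan(0.50118) = 26.62°, dipping toward SSE (azimuth ≈ 152°).

26.62°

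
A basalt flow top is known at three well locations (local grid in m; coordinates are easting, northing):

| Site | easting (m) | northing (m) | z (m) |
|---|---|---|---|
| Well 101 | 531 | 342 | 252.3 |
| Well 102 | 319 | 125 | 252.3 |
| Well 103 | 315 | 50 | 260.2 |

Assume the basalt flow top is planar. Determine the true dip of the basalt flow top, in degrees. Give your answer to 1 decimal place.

9.1°

Let the plane be z = a·easting + b·northing + c.
Well 102−Well 101: −212a − 217b = 0;  Well 103−Well 101: −216a − 292b = 7.9.
Solving gives a = 0.11404, b = −0.11142.
Gradient magnitude |∇z| = √(a² + b²) = √(0.01301 + 0.01241) = 0.15943.
True dip = arctan(0.15943) = 9.1°, dipping toward NW (azimuth ≈ 314°).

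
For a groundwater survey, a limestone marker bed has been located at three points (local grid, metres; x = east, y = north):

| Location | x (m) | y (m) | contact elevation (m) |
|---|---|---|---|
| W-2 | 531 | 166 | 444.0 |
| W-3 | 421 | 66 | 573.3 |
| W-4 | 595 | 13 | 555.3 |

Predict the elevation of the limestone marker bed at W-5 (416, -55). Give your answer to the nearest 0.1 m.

682.0 m

Two edge vectors: W-2→W-3 = (-110, -100, 129.3), W-2→W-4 = (64, -153, 111.3).
Normal n = (W-2→W-3) × (W-2→W-4) = (8652.9, 20518.2, 23230).
So ∂z/∂x = −n_x/n_z = −0.37249 and ∂z/∂y = −n_y/n_z = −0.88326.
Intercept c from W-2: 444 + 197.79 + 146.62 = 788.41.
At (416, -55): z = −155.0 + 48.6 + 788.41 = 682.0 m.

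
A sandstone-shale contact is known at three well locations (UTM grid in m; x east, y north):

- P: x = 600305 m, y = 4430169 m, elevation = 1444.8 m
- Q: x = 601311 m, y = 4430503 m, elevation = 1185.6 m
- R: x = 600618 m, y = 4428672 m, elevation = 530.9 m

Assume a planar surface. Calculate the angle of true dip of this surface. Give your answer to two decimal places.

34.04°

Let the plane be z = a·x + b·y + c.
Q−P: 1006a + 334b = −259.2;  R−P: 313a − 1497b = −913.9.
Solving gives a = −0.43046, b = 0.52049.
Gradient magnitude |∇z| = √(a² + b²) = √(0.18530 + 0.27090) = 0.67543.
True dip = arctan(0.67543) = 34.04°, dipping toward SE (azimuth ≈ 140°).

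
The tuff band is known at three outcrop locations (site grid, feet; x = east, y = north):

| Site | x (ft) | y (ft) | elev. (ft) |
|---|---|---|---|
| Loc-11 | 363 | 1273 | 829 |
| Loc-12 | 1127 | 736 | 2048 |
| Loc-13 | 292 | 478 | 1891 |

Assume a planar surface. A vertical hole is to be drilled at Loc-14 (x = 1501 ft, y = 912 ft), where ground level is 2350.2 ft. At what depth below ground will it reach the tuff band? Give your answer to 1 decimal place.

316.0 ft

Let the plane be z = a·x + b·y + c.
Loc-12−Loc-11: 764a − 537b = 1219;  Loc-13−Loc-11: −71a − 795b = 1062.
Solving gives a = 0.617826, b = −1.391026.
Then c = 829 − a·363 − b·1273 = 2375.51.
At (1501, 912): z_contact = 927.36 − 1268.62 + 2375.51 = 2034.25 ft.
Depth below ground = 2350.2 − 2034.25 = 316.0 ft.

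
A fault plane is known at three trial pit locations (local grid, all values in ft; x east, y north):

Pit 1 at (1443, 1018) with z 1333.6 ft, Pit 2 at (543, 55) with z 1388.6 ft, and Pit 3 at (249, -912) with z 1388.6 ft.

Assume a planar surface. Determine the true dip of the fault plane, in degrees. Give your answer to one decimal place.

5.4°

Two edge vectors: Pit 1→Pit 2 = (-900, -963, 55), Pit 1→Pit 3 = (-1194, -1930, 55).
Normal n = (Pit 1→Pit 2) × (Pit 1→Pit 3) = (53185, -16170, 587178).
So ∂z/∂x = −n_x/n_z = −0.09058 and ∂z/∂y = −n_y/n_z = 0.02754.
Gradient magnitude |∇z| = √(a² + b²) = √(0.00820 + 0.00076) = 0.09467.
True dip = arctan(0.09467) = 5.4°, dipping toward ESE (azimuth ≈ 107°).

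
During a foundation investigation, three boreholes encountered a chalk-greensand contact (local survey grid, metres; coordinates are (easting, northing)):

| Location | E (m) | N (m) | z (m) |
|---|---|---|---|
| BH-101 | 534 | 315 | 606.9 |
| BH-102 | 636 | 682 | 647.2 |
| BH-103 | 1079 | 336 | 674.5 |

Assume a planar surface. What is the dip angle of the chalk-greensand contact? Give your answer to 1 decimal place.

Two edge vectors: BH-101→BH-102 = (102, 367, 40.3), BH-101→BH-103 = (545, 21, 67.6).
Normal n = (BH-101→BH-102) × (BH-101→BH-103) = (23962.9, 15068.3, -197873).
So ∂z/∂E = −n_x/n_z = 0.12110 and ∂z/∂N = −n_y/n_z = 0.07615.
Gradient magnitude |∇z| = √(a² + b²) = √(0.01467 + 0.00580) = 0.14306.
True dip = arctan(0.14306) = 8.1°, dipping toward WSW (azimuth ≈ 238°).

8.1°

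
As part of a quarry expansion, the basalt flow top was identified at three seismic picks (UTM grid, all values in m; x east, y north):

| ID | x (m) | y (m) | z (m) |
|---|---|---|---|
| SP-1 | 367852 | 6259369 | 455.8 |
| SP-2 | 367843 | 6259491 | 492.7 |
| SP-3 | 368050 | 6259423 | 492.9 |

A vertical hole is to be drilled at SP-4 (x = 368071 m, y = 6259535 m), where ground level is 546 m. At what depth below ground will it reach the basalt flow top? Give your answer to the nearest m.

Let the plane be z = a·x + b·y + c.
SP-2−SP-1: −9a + 122b = 36.9;  SP-3−SP-1: 198a + 54b = 37.1.
Solving gives a = 0.10281633, b = 0.31004383.
Then c = 455.8 − a·367852 − b·6259369 = −1978044.12.
At (368071, 6259535): z_contact = 37843.7 + 1940730.2 − 1978044.12 = 529.8 m.
Depth below ground = 546 − 529.8 = 16 m.

16 m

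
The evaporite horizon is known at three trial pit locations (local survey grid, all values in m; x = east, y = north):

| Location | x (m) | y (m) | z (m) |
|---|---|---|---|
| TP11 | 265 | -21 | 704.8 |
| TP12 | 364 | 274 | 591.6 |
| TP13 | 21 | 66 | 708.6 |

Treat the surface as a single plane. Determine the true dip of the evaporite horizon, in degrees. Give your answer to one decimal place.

20.0°

Let the plane be z = a·x + b·y + c.
TP12−TP11: 99a + 295b = −113.2;  TP13−TP11: −244a + 87b = 3.8.
Solving gives a = −0.13611, b = −0.33805.
Gradient magnitude |∇z| = √(a² + b²) = √(0.01853 + 0.11428) = 0.36442.
True dip = arctan(0.36442) = 20.0°, dipping toward NNE (azimuth ≈ 022°).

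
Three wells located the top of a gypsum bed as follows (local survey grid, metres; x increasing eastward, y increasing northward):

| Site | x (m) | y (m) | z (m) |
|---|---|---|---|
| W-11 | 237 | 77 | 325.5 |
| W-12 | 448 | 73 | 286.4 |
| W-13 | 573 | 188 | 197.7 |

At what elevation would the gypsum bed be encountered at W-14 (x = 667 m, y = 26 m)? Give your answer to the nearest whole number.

Two edge vectors: W-11→W-12 = (211, -4, -39.1), W-11→W-13 = (336, 111, -127.8).
Normal n = (W-11→W-12) × (W-11→W-13) = (4851.3, 13828.2, 24765).
So ∂z/∂x = −n_x/n_z = −0.19589 and ∂z/∂y = −n_y/n_z = −0.55838.
Intercept c from W-11: 325.5 + 46.43 + 43.00 = 414.92.
At (667, 26): z = −130.7 − 14.5 + 414.92 = 269.7 m.

270 m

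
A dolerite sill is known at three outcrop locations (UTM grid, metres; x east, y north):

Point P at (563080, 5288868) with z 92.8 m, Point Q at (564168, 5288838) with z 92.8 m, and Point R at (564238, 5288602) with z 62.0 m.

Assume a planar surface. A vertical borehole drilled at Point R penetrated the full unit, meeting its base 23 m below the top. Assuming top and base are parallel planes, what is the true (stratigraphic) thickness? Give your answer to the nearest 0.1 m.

Two edge vectors: Point P→Point Q = (1088, -30, 0), Point P→Point R = (1158, -266, -30.8).
Normal n = (Point P→Point Q) × (Point P→Point R) = (924, 33510.4, -254668).
So ∂z/∂x = −n_x/n_z = 0.00363 and ∂z/∂y = −n_y/n_z = 0.13158.
|∇z| = √(a²+b²) = 0.13163, so dip δ = arctan(0.13163) = 7.50°.
True thickness = vertical thickness × cos δ = 23 × cos 7.50° = 22.8 m.

22.8 m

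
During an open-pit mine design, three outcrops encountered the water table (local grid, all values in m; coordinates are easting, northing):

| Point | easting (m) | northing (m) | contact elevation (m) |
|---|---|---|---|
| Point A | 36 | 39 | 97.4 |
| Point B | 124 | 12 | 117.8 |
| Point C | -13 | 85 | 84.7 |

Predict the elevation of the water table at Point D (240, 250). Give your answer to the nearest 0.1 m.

132.8 m

Two edge vectors: Point A→Point B = (88, -27, 20.4), Point A→Point C = (-49, 46, -12.7).
Normal n = (Point A→Point B) × (Point A→Point C) = (-595.5, 118, 2725).
So ∂z/∂easting = −n_x/n_z = 0.21853 and ∂z/∂northing = −n_y/n_z = −0.04330.
Intercept c from Point A: 97.4 − 7.87 + 1.69 = 91.22.
At (240, 250): z = 52.4 − 10.8 + 91.22 = 132.8 m.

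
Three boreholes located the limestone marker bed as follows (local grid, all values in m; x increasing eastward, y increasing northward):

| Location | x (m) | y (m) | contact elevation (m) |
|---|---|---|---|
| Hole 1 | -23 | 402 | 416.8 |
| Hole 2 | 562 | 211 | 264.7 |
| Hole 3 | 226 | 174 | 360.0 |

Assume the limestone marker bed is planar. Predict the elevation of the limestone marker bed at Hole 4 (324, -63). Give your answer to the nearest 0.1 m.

Let the plane be z = a·x + b·y + c.
Hole 2−Hole 1: 585a − 191b = −152.1;  Hole 3−Hole 1: 249a − 228b = −56.8.
Solving gives a = −0.27767, b = −0.05412.
Then c = 416.8 − a·-23 − b·402 = 432.17.
At (324, -63): z = −90.0 + 3.4 + 432.17 = 345.6 m.

345.6 m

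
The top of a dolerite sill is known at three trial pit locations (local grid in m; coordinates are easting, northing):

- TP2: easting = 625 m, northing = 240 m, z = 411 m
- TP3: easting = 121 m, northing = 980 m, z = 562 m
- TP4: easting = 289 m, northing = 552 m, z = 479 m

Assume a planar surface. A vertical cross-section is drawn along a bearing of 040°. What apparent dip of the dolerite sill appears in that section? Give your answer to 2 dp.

6.58°

Two edge vectors: TP2→TP3 = (-504, 740, 151), TP2→TP4 = (-336, 312, 68).
Normal n = (TP2→TP3) × (TP2→TP4) = (3208, -16464, 91392).
So ∂z/∂easting = −n_x/n_z = −0.03510 and ∂z/∂northing = −n_y/n_z = 0.18015.
Unit vector along 040° is (sin 40°, cos 40°) = (0.6428, 0.7660).
Slope in that direction = a·(0.6428) + b·(0.7660) = 0.11544.
Apparent dip = arctan|0.11544| = 6.58° (true dip is 10.4°, so apparent ≤ true as expected).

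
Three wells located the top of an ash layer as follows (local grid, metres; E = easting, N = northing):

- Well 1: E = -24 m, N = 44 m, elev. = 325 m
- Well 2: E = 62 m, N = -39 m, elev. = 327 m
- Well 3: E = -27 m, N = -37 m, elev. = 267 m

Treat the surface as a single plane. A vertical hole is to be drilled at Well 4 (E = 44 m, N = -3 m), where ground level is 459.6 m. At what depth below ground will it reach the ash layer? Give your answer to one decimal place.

120.2 m

Two edge vectors: Well 1→Well 2 = (86, -83, 2), Well 1→Well 3 = (-3, -81, -58).
Normal n = (Well 1→Well 2) × (Well 1→Well 3) = (4976, 4982, -7215).
So ∂z/∂E = −n_x/n_z = 0.68967 and ∂z/∂N = −n_y/n_z = 0.69051.
Intercept c from Well 1: 325 + 16.55 − 30.38 = 311.17.
At (44, -3): z_contact = 30.35 − 2.07 + 311.17 = 339.44 m.
Depth below ground = 459.6 − 339.44 = 120.2 m.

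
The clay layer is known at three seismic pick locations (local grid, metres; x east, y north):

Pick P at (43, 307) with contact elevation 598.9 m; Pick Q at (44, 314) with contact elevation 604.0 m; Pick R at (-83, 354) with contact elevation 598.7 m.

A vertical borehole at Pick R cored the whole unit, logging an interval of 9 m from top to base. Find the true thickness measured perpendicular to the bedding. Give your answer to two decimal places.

7.24 m

Two edge vectors: Pick P→Pick Q = (1, 7, 5.1), Pick P→Pick R = (-126, 47, -0.2).
Normal n = (Pick P→Pick Q) × (Pick P→Pick R) = (-241.1, -642.4, 929).
So ∂z/∂x = −n_x/n_z = 0.25953 and ∂z/∂y = −n_y/n_z = 0.69150.
|∇z| = √(a²+b²) = 0.73859, so dip δ = arctan(0.73859) = 36.45°.
True thickness = vertical thickness × cos δ = 9 × cos 36.45° = 7.24 m.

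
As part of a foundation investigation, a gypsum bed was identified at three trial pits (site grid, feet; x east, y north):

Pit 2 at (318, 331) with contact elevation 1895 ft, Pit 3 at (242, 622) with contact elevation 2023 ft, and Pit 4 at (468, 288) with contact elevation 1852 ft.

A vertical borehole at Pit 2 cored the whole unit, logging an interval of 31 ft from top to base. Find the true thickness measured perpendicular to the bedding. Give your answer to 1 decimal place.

Two edge vectors: Pit 2→Pit 3 = (-76, 291, 128), Pit 2→Pit 4 = (150, -43, -43).
Normal n = (Pit 2→Pit 3) × (Pit 2→Pit 4) = (-7009, 15932, -40382).
So ∂z/∂x = −n_x/n_z = −0.17357 and ∂z/∂y = −n_y/n_z = 0.39453.
|∇z| = √(a²+b²) = 0.43102, so dip δ = arctan(0.43102) = 23.32°.
True thickness = vertical thickness × cos δ = 31 × cos 23.32° = 28.5 ft.

28.5 ft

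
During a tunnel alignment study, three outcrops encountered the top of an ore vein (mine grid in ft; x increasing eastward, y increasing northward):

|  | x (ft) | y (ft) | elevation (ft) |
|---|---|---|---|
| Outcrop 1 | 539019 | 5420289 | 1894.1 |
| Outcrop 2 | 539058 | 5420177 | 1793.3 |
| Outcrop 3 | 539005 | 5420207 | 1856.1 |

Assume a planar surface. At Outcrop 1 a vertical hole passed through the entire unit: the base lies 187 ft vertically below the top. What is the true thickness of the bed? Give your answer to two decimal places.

129.78 ft

Let the plane be z = a·x + b·y + c.
Outcrop 2−Outcrop 1: 39a − 112b = −100.8;  Outcrop 3−Outcrop 1: −14a − 82b = −38.
Solving gives a = −0.84129, b = 0.60705.
|∇z| = √(a²+b²) = 1.03744, so dip δ = arctan(1.03744) = 46.05°.
True thickness = vertical thickness × cos δ = 187 × cos 46.05° = 129.78 ft.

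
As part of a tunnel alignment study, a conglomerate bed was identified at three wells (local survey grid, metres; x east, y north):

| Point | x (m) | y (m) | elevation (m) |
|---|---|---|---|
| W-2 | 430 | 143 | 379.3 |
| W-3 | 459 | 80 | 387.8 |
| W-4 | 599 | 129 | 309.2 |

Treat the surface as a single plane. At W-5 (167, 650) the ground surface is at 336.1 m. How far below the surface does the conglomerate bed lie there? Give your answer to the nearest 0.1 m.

12.1 m

Let the plane be z = a·x + b·y + c.
W-3−W-2: 29a − 63b = 8.5;  W-4−W-2: 169a − 14b = −70.1.
Solving gives a = −0.44286, b = −0.33878.
Then c = 379.3 − a·430 − b·143 = 618.17.
At (167, 650): z_contact = −73.96 − 220.20 + 618.17 = 324.01 m.
Depth below ground = 336.1 − 324.01 = 12.1 m.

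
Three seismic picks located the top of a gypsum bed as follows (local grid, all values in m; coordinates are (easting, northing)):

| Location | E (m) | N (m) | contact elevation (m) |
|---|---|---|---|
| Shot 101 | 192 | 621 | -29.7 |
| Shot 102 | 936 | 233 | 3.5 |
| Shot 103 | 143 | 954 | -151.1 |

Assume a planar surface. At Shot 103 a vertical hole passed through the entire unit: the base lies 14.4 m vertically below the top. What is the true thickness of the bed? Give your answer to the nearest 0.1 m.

Let the plane be z = a·E + b·N + c.
Shot 102−Shot 101: 744a − 388b = 33.2;  Shot 103−Shot 101: −49a + 333b = −121.4.
Solving gives a = −0.15759, b = −0.38775.
|∇z| = √(a²+b²) = 0.41855, so dip δ = arctan(0.41855) = 22.71°.
True thickness = vertical thickness × cos δ = 14.4 × cos 22.71° = 13.3 m.

13.3 m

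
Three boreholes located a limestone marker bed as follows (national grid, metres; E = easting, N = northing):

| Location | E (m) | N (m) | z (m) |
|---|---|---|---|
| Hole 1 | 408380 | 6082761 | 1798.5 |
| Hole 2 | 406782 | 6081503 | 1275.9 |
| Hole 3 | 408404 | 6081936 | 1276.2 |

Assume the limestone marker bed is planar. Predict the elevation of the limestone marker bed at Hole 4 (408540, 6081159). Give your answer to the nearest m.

Two edge vectors: Hole 1→Hole 2 = (-1598, -1258, -522.6), Hole 1→Hole 3 = (24, -825, -522.3).
Normal n = (Hole 1→Hole 2) × (Hole 1→Hole 3) = (225908.4, -847177.8, 1348542).
So ∂z/∂E = −n_x/n_z = −0.16752048 and ∂z/∂N = −n_y/n_z = 0.62821759.
Intercept c from Hole 1: 1798.5 + 68412.01 − 3821297.43 = −3751086.92.
At (408540, 6081159): z = −68438.8 + 3820291.0 − 3751086.92 = 765.3 m.

765 m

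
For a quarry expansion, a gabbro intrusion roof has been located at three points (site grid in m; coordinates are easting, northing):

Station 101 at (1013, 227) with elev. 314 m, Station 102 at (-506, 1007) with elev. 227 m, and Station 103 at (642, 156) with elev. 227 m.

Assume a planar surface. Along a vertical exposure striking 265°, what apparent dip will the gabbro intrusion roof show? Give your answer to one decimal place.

Let the plane be z = a·easting + b·northing + c.
Station 102−Station 101: −1519a + 780b = −87;  Station 103−Station 101: −371a − 71b = −87.
Solving gives a = 0.18638, b = 0.25143.
Unit vector along 265° is (sin 265°, cos 265°) = (-0.9962, -0.0872).
Slope in that direction = a·(-0.9962) + b·(-0.0872) = −0.20759.
Apparent dip = arctan|0.20759| = 11.7° (true dip is 17.4°, so apparent ≤ true as expected).

11.7°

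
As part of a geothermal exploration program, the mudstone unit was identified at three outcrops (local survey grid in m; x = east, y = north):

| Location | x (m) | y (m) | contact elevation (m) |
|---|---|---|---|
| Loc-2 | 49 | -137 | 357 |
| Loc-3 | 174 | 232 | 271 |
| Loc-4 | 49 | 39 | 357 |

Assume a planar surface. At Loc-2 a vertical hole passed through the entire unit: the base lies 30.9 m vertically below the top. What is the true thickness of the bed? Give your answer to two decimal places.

Let the plane be z = a·x + b·y + c.
Loc-3−Loc-2: 125a + 369b = −86;  Loc-4−Loc-2: 0a + 176b = 0.
Solving gives a = −0.68800, b = 0.00000.
|∇z| = √(a²+b²) = 0.68800, so dip δ = arctan(0.68800) = 34.53°.
True thickness = vertical thickness × cos δ = 30.9 × cos 34.53° = 25.46 m.

25.46 m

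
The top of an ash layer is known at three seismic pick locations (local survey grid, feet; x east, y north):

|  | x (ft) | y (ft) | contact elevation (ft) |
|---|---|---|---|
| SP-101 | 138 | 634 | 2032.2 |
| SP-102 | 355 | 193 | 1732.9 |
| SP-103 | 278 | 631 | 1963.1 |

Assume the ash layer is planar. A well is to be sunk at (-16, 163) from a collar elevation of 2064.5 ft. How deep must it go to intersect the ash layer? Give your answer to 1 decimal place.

165.2 ft

Let the plane be z = a·x + b·y + c.
SP-102−SP-101: 217a − 441b = −299.3;  SP-103−SP-101: 140a − 3b = −69.1.
Solving gives a = −0.48413, b = 0.44046.
Then c = 2032.2 − a·138 − b·634 = 1819.76.
At (-16, 163): z_contact = 7.75 + 71.80 + 1819.76 = 1899.30 ft.
Depth below ground = 2064.5 − 1899.30 = 165.2 ft.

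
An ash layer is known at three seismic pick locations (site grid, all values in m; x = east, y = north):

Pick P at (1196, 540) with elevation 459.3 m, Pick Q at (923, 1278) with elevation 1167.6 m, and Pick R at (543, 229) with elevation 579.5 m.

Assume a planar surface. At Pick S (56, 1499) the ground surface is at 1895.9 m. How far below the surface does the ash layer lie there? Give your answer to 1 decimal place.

Let the plane be z = a·x + b·y + c.
Pick Q−Pick P: −273a + 738b = 708.3;  Pick R−Pick P: −653a − 311b = 120.2.
Solving gives a = −0.545130, b = 0.758102.
Then c = 459.3 − a·1196 − b·540 = 701.90.
At (56, 1499): z_contact = −30.53 + 1136.40 + 701.90 = 1807.77 m.
Depth below ground = 1895.9 − 1807.77 = 88.1 m.

88.1 m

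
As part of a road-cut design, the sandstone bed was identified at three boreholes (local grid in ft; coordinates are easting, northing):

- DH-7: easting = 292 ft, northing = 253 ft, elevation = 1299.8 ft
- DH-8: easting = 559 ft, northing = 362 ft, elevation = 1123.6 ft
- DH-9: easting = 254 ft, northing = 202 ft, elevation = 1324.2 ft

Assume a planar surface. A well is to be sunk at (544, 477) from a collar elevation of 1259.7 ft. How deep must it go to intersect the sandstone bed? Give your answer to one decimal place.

123.9 ft

Let the plane be z = a·easting + b·northing + c.
DH-8−DH-7: 267a + 109b = −176.2;  DH-9−DH-7: −38a − 51b = 24.4.
Solving gives a = −0.66772, b = 0.01908.
Then c = 1299.8 − a·292 − b·253 = 1489.95.
At (544, 477): z_contact = −363.24 + 9.10 + 1489.95 = 1135.81 ft.
Depth below ground = 1259.7 − 1135.81 = 123.9 ft.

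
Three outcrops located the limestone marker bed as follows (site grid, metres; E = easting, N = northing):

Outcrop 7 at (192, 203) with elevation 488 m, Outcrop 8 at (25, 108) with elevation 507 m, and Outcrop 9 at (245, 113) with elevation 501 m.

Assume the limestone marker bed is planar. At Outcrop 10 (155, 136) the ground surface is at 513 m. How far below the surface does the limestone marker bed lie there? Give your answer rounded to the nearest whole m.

14 m

Two edge vectors: Outcrop 7→Outcrop 8 = (-167, -95, 19), Outcrop 7→Outcrop 9 = (53, -90, 13).
Normal n = (Outcrop 7→Outcrop 8) × (Outcrop 7→Outcrop 9) = (475, 3178, 20065).
So ∂z/∂E = −n_x/n_z = −0.02367 and ∂z/∂N = −n_y/n_z = −0.15839.
Intercept c from Outcrop 7: 488 + 4.55 + 32.15 = 524.70.
At (155, 136): z_contact = −3.7 − 21.5 + 524.70 = 499.5 m.
Depth below ground = 513 − 499.5 = 14 m.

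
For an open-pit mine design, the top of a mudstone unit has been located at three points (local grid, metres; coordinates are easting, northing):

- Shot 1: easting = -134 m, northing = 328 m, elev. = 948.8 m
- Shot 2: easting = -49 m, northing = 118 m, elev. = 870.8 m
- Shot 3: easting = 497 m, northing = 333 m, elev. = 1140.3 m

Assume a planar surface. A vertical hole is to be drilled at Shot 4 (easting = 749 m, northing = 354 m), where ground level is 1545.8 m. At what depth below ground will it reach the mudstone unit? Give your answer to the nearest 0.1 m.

Two edge vectors: Shot 1→Shot 2 = (85, -210, -78), Shot 1→Shot 3 = (631, 5, 191.5).
Normal n = (Shot 1→Shot 2) × (Shot 1→Shot 3) = (-39825, -65495.5, 132935).
So ∂z/∂easting = −n_x/n_z = 0.29958 and ∂z/∂northing = −n_y/n_z = 0.49269.
Intercept c from Shot 1: 948.8 + 40.14 − 161.60 = 827.34.
At (749, 354): z_contact = 224.39 + 174.41 + 827.34 = 1226.14 m.
Depth below ground = 1545.8 − 1226.14 = 319.7 m.

319.7 m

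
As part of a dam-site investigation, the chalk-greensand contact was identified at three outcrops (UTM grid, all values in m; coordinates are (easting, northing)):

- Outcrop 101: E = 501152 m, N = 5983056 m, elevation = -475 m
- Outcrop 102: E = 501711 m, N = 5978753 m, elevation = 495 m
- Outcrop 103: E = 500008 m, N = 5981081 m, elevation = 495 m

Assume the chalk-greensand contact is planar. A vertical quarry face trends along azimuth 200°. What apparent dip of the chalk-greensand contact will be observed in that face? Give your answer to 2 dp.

21.09°

Let the plane be z = a·E + b·N + c.
Outcrop 102−Outcrop 101: 559a − 4303b = 970;  Outcrop 103−Outcrop 101: −1144a − 1975b = 970.
Solving gives a = −0.37470, b = −0.27410.
Unit vector along 200° is (sin 200°, cos 200°) = (-0.3420, -0.9397).
Slope in that direction = a·(-0.3420) + b·(-0.9397) = 0.38572.
Apparent dip = arctan|0.38572| = 21.09° (true dip is 24.9°, so apparent ≤ true as expected).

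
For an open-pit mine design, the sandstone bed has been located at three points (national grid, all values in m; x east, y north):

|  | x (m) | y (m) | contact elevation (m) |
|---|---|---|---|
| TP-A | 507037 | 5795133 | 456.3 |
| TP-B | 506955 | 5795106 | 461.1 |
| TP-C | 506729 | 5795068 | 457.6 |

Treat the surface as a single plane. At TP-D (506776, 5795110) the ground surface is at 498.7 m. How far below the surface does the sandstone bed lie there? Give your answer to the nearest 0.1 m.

Two edge vectors: TP-A→TP-B = (-82, -27, 4.8), TP-A→TP-C = (-308, -65, 1.3).
Normal n = (TP-A→TP-B) × (TP-A→TP-C) = (276.9, -1371.8, -2986).
So ∂z/∂x = −n_x/n_z = 0.092732753 and ∂z/∂y = −n_y/n_z = −0.459410583.
Intercept c from TP-A: 456.3 − 47018.94 + 2662345.43 = 2615782.79.
At (506776, 5795110): z_contact = 46994.73 − 2662334.86 + 2615782.79 = 442.66 m.
Depth below ground = 498.7 − 442.66 = 56.0 m.

56.0 m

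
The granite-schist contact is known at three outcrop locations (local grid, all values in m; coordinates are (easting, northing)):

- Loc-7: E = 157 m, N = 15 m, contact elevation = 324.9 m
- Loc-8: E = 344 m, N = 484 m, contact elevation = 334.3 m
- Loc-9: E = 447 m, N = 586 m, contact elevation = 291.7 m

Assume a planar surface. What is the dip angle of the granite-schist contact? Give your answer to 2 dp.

37.91°

Two edge vectors: Loc-7→Loc-8 = (187, 469, 9.4), Loc-7→Loc-9 = (290, 571, -33.2).
Normal n = (Loc-7→Loc-8) × (Loc-7→Loc-9) = (-20938.2, 8934.4, -29233).
So ∂z/∂E = −n_x/n_z = −0.71625 and ∂z/∂N = −n_y/n_z = 0.30563.
Gradient magnitude |∇z| = √(a² + b²) = √(0.51302 + 0.09341) = 0.77873.
True dip = arctan(0.77873) = 37.91°, dipping toward ESE (azimuth ≈ 113°).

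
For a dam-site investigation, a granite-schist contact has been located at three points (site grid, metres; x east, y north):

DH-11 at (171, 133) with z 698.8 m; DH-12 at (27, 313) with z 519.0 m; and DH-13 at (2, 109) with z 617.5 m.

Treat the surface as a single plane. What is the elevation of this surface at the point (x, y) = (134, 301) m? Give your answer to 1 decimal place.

585.5 m

Let the plane be z = a·x + b·y + c.
DH-12−DH-11: −144a + 180b = −179.8;  DH-13−DH-11: −169a − 24b = −81.3.
Solving gives a = 0.55937, b = −0.55139.
Then c = 698.8 − a·171 − b·133 = 676.48.
At (134, 301): z = 75.0 − 166.0 + 676.48 = 585.5 m.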